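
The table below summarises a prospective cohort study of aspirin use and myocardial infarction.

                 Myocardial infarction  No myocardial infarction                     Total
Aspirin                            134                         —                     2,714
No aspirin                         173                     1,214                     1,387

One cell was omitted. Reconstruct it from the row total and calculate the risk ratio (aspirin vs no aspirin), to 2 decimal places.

0.40

The missing cell is in the exposed row: 2714 − 134 = 2580.
So a = 134, b = 2580, c = 173, d = 1214.
RR = [a/(a+b)] / [c/(c+d)] = (134/2714) / (173/1387) = 0.04937/0.12473 = 0.39585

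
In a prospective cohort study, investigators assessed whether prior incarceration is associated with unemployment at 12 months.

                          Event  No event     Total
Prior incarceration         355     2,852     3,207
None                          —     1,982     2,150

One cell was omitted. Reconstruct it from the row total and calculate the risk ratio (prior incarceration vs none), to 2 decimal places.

The missing cell is in the unexposed row: 2150 − 1982 = 168.
So a = 355, b = 2852, c = 168, d = 1982.
RR = [a/(a+b)] / [c/(c+d)] = (355/3207) / (168/2150) = 0.11070/0.07814 = 1.41664

1.42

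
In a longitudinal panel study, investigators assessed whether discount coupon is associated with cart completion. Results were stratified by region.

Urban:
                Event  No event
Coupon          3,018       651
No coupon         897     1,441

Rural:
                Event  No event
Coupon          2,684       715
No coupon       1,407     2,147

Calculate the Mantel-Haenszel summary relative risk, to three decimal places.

2.061

RR_MH = Σ(aᵢ·n₀ᵢ/nᵢ) / Σ(cᵢ·n₁ᵢ/nᵢ), with n₁ᵢ = aᵢ+bᵢ (exposed), n₀ᵢ = cᵢ+dᵢ (unexposed), nᵢ = n₁ᵢ+n₀ᵢ.
Stratum 1 (Urban): n₁ = 3669, n₀ = 2338, n = 6007; a·n₀/n = 3018·2338/6007 = 1174.6436; c·n₁/n = 897·3669/6007 = 547.8763
Stratum 2 (Rural): n₁ = 3399, n₀ = 3554, n = 6953; a·n₀/n = 2684·3554/6953 = 1371.9166; c·n₁/n = 1407·3399/6953 = 687.8172
RR_MH = (1174.6436 + 1371.9166) / (547.8763 + 687.8172) = 2546.5602 / 1235.6935 = 2.06083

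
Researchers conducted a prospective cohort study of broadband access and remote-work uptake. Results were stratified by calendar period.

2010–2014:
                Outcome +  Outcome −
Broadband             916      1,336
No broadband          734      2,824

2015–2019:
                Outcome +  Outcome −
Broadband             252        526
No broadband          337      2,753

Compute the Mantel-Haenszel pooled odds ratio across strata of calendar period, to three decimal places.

OR_MH = Σ(aᵢdᵢ/nᵢ) / Σ(bᵢcᵢ/nᵢ), where nᵢ is the stratum total.
Stratum 1 (2010–2014): n = 5810; a·d/n = 916·2824/5810 = 445.2296; b·c/n = 1336·734/5810 = 168.7821
Stratum 2 (2015–2019): n = 3868; a·d/n = 252·2753/3868 = 179.3578; b·c/n = 526·337/3868 = 45.8278
OR_MH = (445.2296 + 179.3578) / (168.7821 + 45.8278) = 624.5874 / 214.6099 = 2.91034

2.910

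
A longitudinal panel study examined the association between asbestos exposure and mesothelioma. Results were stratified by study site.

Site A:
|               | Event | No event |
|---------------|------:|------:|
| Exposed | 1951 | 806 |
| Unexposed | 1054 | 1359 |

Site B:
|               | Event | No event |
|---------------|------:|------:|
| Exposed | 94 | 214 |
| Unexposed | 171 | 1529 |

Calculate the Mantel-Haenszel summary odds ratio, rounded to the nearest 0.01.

OR_MH = Σ(aᵢdᵢ/nᵢ) / Σ(bᵢcᵢ/nᵢ), where nᵢ is the stratum total.
Stratum 1 (Site A): n = 5170; a·d/n = 1951·1359/5170 = 512.8451; b·c/n = 806·1054/5170 = 164.3180
Stratum 2 (Site B): n = 2008; a·d/n = 94·1529/2008 = 71.5767; b·c/n = 214·171/2008 = 18.2241
OR_MH = (512.8451 + 71.5767) / (164.3180 + 18.2241) = 584.4218 / 182.5421 = 3.20157

3.20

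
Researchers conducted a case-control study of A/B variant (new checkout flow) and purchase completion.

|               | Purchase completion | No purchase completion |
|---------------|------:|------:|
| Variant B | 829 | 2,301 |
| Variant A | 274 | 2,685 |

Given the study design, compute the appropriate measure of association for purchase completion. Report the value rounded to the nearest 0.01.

Cells: a = 829, b = 2301, c = 274, d = 2685.
This is a case-control study: participants were sampled on outcome status, so risks in the source population cannot be estimated directly — relative risk is not valid here. The odds ratio is the appropriate measure.
OR = (a·d)/(b·c) = (829 × 2685) / (2301 × 274) = 2225865 / 630474 = 3.53046

3.53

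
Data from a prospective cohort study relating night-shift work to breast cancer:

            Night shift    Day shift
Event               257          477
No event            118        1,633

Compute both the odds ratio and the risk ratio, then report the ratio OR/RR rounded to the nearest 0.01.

Reading the table with exposure as columns: a = 257 (Night shift, case), b = 118 (Night shift, non-case), c = 477 (Day shift, case), d = 1633.
OR = (257·1633)/(118·477) = 419681/56286 = 7.45622
Risk in exposed = 257/375 = 0.68533; risk in unexposed = 477/2110 = 0.22607; RR = 3.03156
OR/RR = 7.45622 / 3.03156 = 2.45953
The outcome is not rare, so the OR lies further from 1 than the RR.

2.46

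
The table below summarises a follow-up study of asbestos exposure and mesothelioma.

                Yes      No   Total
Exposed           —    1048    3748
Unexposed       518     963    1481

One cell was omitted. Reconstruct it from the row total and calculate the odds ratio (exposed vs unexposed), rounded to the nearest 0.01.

The missing cell is in the exposed row: 3748 − 1048 = 2700.
So a = 2700, b = 1048, c = 518, d = 963.
OR = (a·d)/(b·c) = (2700 × 963) / (1048 × 518) = 2600100 / 542864 = 4.78960

4.79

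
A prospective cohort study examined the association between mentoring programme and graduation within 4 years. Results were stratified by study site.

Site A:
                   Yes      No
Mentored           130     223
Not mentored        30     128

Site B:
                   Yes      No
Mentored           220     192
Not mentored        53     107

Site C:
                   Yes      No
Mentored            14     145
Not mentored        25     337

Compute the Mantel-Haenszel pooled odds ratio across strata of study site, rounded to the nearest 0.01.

2.19

OR_MH = Σ(aᵢdᵢ/nᵢ) / Σ(bᵢcᵢ/nᵢ), where nᵢ is the stratum total.
Stratum 1 (Site A): n = 511; a·d/n = 130·128/511 = 32.5636; b·c/n = 223·30/511 = 13.0920
Stratum 2 (Site B): n = 572; a·d/n = 220·107/572 = 41.1538; b·c/n = 192·53/572 = 17.7902
Stratum 3 (Site C): n = 521; a·d/n = 14·337/521 = 9.0557; b·c/n = 145·25/521 = 6.9578
OR_MH = (32.5636 + 41.1538 + 9.0557) / (13.0920 + 17.7902 + 6.9578) = 82.7731 / 37.8400 = 2.18745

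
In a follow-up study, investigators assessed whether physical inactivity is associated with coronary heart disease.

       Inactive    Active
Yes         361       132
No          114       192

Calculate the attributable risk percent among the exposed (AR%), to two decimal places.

Reading the table with exposure as columns: a = 361 (Inactive, case), b = 114 (Inactive, non-case), c = 132 (Active, case), d = 192.
Risk in exposed = 361/475 = 0.76000; risk in unexposed = 132/324 = 0.40741.
RR = 0.76000/0.40741 = 1.86545
AR% = (RR − 1)/RR × 100 = (1.86545 − 1)/1.86545 × 100 = 46.3938%

46.39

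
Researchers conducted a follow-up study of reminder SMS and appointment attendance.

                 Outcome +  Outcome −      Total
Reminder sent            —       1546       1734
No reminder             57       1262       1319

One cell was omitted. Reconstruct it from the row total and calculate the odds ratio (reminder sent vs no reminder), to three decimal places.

2.692

The missing cell is in the exposed row: 1734 − 1546 = 188.
So a = 188, b = 1546, c = 57, d = 1262.
OR = (a·d)/(b·c) = (188 × 1262) / (1546 × 57) = 237256 / 88122 = 2.69236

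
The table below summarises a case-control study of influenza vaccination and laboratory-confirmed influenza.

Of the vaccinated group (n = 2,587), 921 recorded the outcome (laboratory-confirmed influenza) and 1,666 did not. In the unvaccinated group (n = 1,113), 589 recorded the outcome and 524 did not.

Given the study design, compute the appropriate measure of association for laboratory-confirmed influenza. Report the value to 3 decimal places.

0.492

From the description: a = 921, b = 1666, c = 589, d = 524.
This is a case-control study: participants were sampled on outcome status, so risks in the source population cannot be estimated directly — relative risk is not valid here. The odds ratio is the appropriate measure.
OR = (a·d)/(b·c) = (921 × 524) / (1666 × 589) = 482604 / 981274 = 0.49181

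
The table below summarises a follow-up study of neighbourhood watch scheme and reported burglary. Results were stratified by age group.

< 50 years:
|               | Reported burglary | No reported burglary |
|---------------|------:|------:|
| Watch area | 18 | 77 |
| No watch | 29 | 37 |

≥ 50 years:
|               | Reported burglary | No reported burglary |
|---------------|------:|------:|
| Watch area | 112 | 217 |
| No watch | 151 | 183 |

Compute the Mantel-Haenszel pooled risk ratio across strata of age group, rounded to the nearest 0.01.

0.69

RR_MH = Σ(aᵢ·n₀ᵢ/nᵢ) / Σ(cᵢ·n₁ᵢ/nᵢ), with n₁ᵢ = aᵢ+bᵢ (exposed), n₀ᵢ = cᵢ+dᵢ (unexposed), nᵢ = n₁ᵢ+n₀ᵢ.
Stratum 1 (< 50 years): n₁ = 95, n₀ = 66, n = 161; a·n₀/n = 18·66/161 = 7.3789; c·n₁/n = 29·95/161 = 17.1118
Stratum 2 (≥ 50 years): n₁ = 329, n₀ = 334, n = 663; a·n₀/n = 112·334/663 = 56.4223; c·n₁/n = 151·329/663 = 74.9306
RR_MH = (7.3789 + 56.4223) / (17.1118 + 74.9306) = 63.8012 / 92.0424 = 0.69317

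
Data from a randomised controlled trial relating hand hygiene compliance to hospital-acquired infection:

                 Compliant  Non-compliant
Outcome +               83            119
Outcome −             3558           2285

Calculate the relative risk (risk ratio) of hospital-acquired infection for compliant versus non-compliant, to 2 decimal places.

0.46

Reading the table with exposure as columns: a = 83 (Compliant, case), b = 3558 (Compliant, non-case), c = 119 (Non-compliant, case), d = 2285.
Risk in exposed = 83/3641 = 0.02280; risk in unexposed = 119/2404 = 0.04950.
RR = 0.02280 / 0.04950 = 0.46052
The risk is 54% lower among the exposed than among the unexposed.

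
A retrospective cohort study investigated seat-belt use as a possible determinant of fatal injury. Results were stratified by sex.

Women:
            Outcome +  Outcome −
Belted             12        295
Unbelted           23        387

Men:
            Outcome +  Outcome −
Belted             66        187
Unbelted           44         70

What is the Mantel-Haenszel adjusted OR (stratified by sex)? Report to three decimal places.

0.598

OR_MH = Σ(aᵢdᵢ/nᵢ) / Σ(bᵢcᵢ/nᵢ), where nᵢ is the stratum total.
Stratum 1 (Women): n = 717; a·d/n = 12·387/717 = 6.4770; b·c/n = 295·23/717 = 9.4630
Stratum 2 (Men): n = 367; a·d/n = 66·70/367 = 12.5886; b·c/n = 187·44/367 = 22.4196
OR_MH = (6.4770 + 12.5886) / (9.4630 + 22.4196) = 19.0655 / 31.8827 = 0.59799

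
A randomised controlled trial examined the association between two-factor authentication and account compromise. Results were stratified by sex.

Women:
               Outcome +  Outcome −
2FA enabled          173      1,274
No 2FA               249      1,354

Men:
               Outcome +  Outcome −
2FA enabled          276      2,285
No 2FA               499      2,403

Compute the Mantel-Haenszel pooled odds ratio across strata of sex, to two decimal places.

OR_MH = Σ(aᵢdᵢ/nᵢ) / Σ(bᵢcᵢ/nᵢ), where nᵢ is the stratum total.
Stratum 1 (Women): n = 3050; a·d/n = 173·1354/3050 = 76.8007; b·c/n = 1274·249/3050 = 104.0085
Stratum 2 (Men): n = 5463; a·d/n = 276·2403/5463 = 121.4036; b·c/n = 2285·499/5463 = 208.7159
OR_MH = (76.8007 + 121.4036) / (104.0085 + 208.7159) = 198.2043 / 312.7244 = 0.63380

0.63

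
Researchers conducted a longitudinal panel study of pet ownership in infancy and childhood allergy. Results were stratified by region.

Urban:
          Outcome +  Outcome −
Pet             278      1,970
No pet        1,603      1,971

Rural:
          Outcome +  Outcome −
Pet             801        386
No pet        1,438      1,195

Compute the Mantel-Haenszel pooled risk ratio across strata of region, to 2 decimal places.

RR_MH = Σ(aᵢ·n₀ᵢ/nᵢ) / Σ(cᵢ·n₁ᵢ/nᵢ), with n₁ᵢ = aᵢ+bᵢ (exposed), n₀ᵢ = cᵢ+dᵢ (unexposed), nᵢ = n₁ᵢ+n₀ᵢ.
Stratum 1 (Urban): n₁ = 2248, n₀ = 3574, n = 5822; a·n₀/n = 278·3574/5822 = 170.6582; c·n₁/n = 1603·2248/5822 = 618.9529
Stratum 2 (Rural): n₁ = 1187, n₀ = 2633, n = 3820; a·n₀/n = 801·2633/3820 = 552.1029; c·n₁/n = 1438·1187/3820 = 446.8340
RR_MH = (170.6582 + 552.1029) / (618.9529 + 446.8340) = 722.7611 / 1065.7870 = 0.67815

0.68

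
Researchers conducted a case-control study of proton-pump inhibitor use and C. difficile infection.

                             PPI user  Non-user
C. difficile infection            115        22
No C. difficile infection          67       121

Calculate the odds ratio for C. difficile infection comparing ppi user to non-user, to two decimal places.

Reading the table with exposure as columns: a = 115 (PPI user, case), b = 67 (PPI user, non-case), c = 22 (Non-user, case), d = 121.
OR = (a·d)/(b·c) = (115 × 121) / (67 × 22) = 13915 / 1474 = 9.44030
The odds of C. difficile infection are about 9.44 times as high in the ppi user group.

9.44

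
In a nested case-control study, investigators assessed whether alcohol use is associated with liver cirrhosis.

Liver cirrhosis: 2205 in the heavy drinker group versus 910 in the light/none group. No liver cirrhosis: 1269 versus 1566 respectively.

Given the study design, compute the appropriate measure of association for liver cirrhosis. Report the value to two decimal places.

2.99

From the description: a = 2205, b = 1269, c = 910, d = 1566.
This is a nested case-control study: participants were sampled on outcome status, so risks in the source population cannot be estimated directly — relative risk is not valid here. The odds ratio is the appropriate measure.
OR = (a·d)/(b·c) = (2205 × 1566) / (1269 × 910) = 3453030 / 1154790 = 2.99018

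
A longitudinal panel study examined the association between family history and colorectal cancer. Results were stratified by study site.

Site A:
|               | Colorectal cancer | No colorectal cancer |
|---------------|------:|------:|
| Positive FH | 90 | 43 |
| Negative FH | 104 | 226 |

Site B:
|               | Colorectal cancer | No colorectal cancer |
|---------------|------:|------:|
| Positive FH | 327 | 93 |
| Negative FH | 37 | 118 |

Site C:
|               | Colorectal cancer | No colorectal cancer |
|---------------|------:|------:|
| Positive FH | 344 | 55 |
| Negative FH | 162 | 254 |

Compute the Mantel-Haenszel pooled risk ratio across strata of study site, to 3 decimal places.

2.407

RR_MH = Σ(aᵢ·n₀ᵢ/nᵢ) / Σ(cᵢ·n₁ᵢ/nᵢ), with n₁ᵢ = aᵢ+bᵢ (exposed), n₀ᵢ = cᵢ+dᵢ (unexposed), nᵢ = n₁ᵢ+n₀ᵢ.
Stratum 1 (Site A): n₁ = 133, n₀ = 330, n = 463; a·n₀/n = 90·330/463 = 64.1469; c·n₁/n = 104·133/463 = 29.8747
Stratum 2 (Site B): n₁ = 420, n₀ = 155, n = 575; a·n₀/n = 327·155/575 = 88.1478; c·n₁/n = 37·420/575 = 27.0261
Stratum 3 (Site C): n₁ = 399, n₀ = 416, n = 815; a·n₀/n = 344·416/815 = 175.5877; c·n₁/n = 162·399/815 = 79.3104
RR_MH = (64.1469 + 88.1478 + 175.5877) / (29.8747 + 27.0261 + 79.3104) = 327.8824 / 136.2112 = 2.40716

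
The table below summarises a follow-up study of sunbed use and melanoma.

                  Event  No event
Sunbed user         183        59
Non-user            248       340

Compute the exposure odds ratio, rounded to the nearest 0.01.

Cells: a = 183, b = 59, c = 248, d = 340.
OR = (a·d)/(b·c) = (183 × 340) / (59 × 248) = 62220 / 14632 = 4.25232
The odds of melanoma are about 4.25 times as high in the sunbed user group.

4.25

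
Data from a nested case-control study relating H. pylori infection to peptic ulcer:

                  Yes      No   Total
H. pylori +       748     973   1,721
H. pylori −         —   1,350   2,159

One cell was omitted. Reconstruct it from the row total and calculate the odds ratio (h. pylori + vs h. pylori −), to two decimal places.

1.28

The missing cell is in the unexposed row: 2159 − 1350 = 809.
So a = 748, b = 973, c = 809, d = 1350.
OR = (a·d)/(b·c) = (748 × 1350) / (973 × 809) = 1009800 / 787157 = 1.28284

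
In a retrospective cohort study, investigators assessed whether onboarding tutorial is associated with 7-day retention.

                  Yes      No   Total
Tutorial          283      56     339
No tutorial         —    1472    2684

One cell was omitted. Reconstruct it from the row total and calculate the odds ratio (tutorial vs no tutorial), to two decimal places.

The missing cell is in the unexposed row: 2684 − 1472 = 1212.
So a = 283, b = 56, c = 1212, d = 1472.
OR = (a·d)/(b·c) = (283 × 1472) / (56 × 1212) = 416576 / 67872 = 6.13767

6.14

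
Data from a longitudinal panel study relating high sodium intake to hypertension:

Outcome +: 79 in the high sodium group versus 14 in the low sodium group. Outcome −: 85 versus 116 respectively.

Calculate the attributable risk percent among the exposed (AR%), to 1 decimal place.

77.6

From the description: a = 79, b = 85, c = 14, d = 116.
Risk in exposed = 79/164 = 0.48171; risk in unexposed = 14/130 = 0.10769.
RR = 0.48171/0.10769 = 4.47300
AR% = (RR − 1)/RR × 100 = (4.47300 − 1)/4.47300 × 100 = 77.6436%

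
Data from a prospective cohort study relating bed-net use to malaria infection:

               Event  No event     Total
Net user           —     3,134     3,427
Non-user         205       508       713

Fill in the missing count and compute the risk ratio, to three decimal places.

0.297

The missing cell is in the exposed row: 3427 − 3134 = 293.
So a = 293, b = 3134, c = 205, d = 508.
RR = [a/(a+b)] / [c/(c+d)] = (293/3427) / (205/713) = 0.08550/0.28752 = 0.29736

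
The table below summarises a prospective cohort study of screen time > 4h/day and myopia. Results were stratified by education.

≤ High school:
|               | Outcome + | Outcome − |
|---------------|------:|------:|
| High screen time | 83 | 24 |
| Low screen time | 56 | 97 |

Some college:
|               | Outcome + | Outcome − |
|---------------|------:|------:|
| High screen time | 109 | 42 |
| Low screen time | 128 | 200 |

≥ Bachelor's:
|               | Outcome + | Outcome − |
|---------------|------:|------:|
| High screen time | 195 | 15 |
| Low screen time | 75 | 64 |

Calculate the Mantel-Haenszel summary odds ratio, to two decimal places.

OR_MH = Σ(aᵢdᵢ/nᵢ) / Σ(bᵢcᵢ/nᵢ), where nᵢ is the stratum total.
Stratum 1 (≤ High school): n = 260; a·d/n = 83·97/260 = 30.9654; b·c/n = 24·56/260 = 5.1692
Stratum 2 (Some college): n = 479; a·d/n = 109·200/479 = 45.5115; b·c/n = 42·128/479 = 11.2234
Stratum 3 (≥ Bachelor's): n = 349; a·d/n = 195·64/349 = 35.7593; b·c/n = 15·75/349 = 3.2235
OR_MH = (30.9654 + 45.5115 + 35.7593) / (5.1692 + 11.2234 + 3.2235) = 112.2362 / 19.6161 = 5.72163

5.72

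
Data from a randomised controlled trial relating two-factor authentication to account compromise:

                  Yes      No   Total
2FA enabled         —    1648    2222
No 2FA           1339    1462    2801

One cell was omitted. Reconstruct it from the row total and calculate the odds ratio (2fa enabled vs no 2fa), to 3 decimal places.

The missing cell is in the exposed row: 2222 − 1648 = 574.
So a = 574, b = 1648, c = 1339, d = 1462.
OR = (a·d)/(b·c) = (574 × 1462) / (1648 × 1339) = 839188 / 2206672 = 0.38030

0.380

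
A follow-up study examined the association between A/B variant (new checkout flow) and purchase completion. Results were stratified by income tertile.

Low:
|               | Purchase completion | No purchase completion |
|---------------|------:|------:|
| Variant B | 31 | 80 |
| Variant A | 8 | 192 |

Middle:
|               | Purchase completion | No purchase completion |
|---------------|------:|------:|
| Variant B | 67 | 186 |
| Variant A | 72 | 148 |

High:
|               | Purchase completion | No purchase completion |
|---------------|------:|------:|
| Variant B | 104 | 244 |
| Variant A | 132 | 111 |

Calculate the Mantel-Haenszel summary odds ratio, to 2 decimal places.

0.70

OR_MH = Σ(aᵢdᵢ/nᵢ) / Σ(bᵢcᵢ/nᵢ), where nᵢ is the stratum total.
Stratum 1 (Low): n = 311; a·d/n = 31·192/311 = 19.1383; b·c/n = 80·8/311 = 2.0579
Stratum 2 (Middle): n = 473; a·d/n = 67·148/473 = 20.9641; b·c/n = 186·72/473 = 28.3129
Stratum 3 (High): n = 591; a·d/n = 104·111/591 = 19.5330; b·c/n = 244·132/591 = 54.4975
OR_MH = (19.1383 + 20.9641 + 19.5330) / (2.0579 + 28.3129 + 54.4975) = 59.6353 / 84.8682 = 0.70268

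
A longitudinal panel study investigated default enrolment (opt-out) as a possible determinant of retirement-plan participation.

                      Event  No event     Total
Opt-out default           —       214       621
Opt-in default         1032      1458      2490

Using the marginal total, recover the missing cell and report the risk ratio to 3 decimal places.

The missing cell is in the exposed row: 621 − 214 = 407.
So a = 407, b = 214, c = 1032, d = 1458.
RR = [a/(a+b)] / [c/(c+d)] = (407/621) / (1032/2490) = 0.65539/0.41446 = 1.58133

1.581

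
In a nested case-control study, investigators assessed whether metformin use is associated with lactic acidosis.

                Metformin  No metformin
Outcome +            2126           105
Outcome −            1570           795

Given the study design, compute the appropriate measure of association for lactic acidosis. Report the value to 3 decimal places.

10.253

Reading the table with exposure as columns: a = 2126 (Metformin, case), b = 1570 (Metformin, non-case), c = 105 (No metformin, case), d = 795.
This is a nested case-control study: participants were sampled on outcome status, so risks in the source population cannot be estimated directly — relative risk is not valid here. The odds ratio is the appropriate measure.
OR = (a·d)/(b·c) = (2126 × 795) / (1570 × 105) = 1690170 / 164850 = 10.25278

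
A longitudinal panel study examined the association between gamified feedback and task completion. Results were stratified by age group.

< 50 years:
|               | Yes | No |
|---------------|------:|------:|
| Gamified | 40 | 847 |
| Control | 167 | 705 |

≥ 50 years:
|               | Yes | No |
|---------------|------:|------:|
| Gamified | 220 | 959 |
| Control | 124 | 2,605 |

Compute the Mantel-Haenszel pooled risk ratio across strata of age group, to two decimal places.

RR_MH = Σ(aᵢ·n₀ᵢ/nᵢ) / Σ(cᵢ·n₁ᵢ/nᵢ), with n₁ᵢ = aᵢ+bᵢ (exposed), n₀ᵢ = cᵢ+dᵢ (unexposed), nᵢ = n₁ᵢ+n₀ᵢ.
Stratum 1 (< 50 years): n₁ = 887, n₀ = 872, n = 1759; a·n₀/n = 40·872/1759 = 19.8294; c·n₁/n = 167·887/1759 = 84.2121
Stratum 2 (≥ 50 years): n₁ = 1179, n₀ = 2729, n = 3908; a·n₀/n = 220·2729/3908 = 153.6285; c·n₁/n = 124·1179/3908 = 37.4094
RR_MH = (19.8294 + 153.6285) / (84.2121 + 37.4094) = 173.4579 / 121.6215 = 1.42621

1.43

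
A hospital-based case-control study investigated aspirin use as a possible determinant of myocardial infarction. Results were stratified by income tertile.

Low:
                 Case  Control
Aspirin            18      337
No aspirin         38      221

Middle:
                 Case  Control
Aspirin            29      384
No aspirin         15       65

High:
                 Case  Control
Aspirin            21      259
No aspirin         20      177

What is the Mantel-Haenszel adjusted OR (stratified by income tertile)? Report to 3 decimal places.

OR_MH = Σ(aᵢdᵢ/nᵢ) / Σ(bᵢcᵢ/nᵢ), where nᵢ is the stratum total.
Stratum 1 (Low): n = 614; a·d/n = 18·221/614 = 6.4788; b·c/n = 337·38/614 = 20.8567
Stratum 2 (Middle): n = 493; a·d/n = 29·65/493 = 3.8235; b·c/n = 384·15/493 = 11.6836
Stratum 3 (High): n = 477; a·d/n = 21·177/477 = 7.7925; b·c/n = 259·20/477 = 10.8595
OR_MH = (6.4788 + 3.8235 + 7.7925) / (20.8567 + 11.6836 + 10.8595) = 18.0948 / 43.3998 = 0.41693

0.417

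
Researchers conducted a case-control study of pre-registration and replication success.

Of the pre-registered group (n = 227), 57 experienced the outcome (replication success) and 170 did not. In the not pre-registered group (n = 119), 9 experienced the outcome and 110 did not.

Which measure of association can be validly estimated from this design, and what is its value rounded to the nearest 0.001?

From the description: a = 57, b = 170, c = 9, d = 110.
This is a case-control study: participants were sampled on outcome status, so risks in the source population cannot be estimated directly — relative risk is not valid here. The odds ratio is the appropriate measure.
OR = (a·d)/(b·c) = (57 × 110) / (170 × 9) = 6270 / 1530 = 4.09804

4.098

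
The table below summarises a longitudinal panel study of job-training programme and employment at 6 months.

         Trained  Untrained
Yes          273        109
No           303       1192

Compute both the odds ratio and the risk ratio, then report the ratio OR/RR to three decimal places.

1.742

Reading the table with exposure as columns: a = 273 (Trained, case), b = 303 (Trained, non-case), c = 109 (Untrained, case), d = 1192.
OR = (273·1192)/(303·109) = 325416/33027 = 9.85303
Risk in exposed = 273/576 = 0.47396; risk in unexposed = 109/1301 = 0.08378; RR = 5.65706
OR/RR = 9.85303 / 5.65706 = 1.74172
The outcome is not rare, so the OR lies further from 1 than the RR.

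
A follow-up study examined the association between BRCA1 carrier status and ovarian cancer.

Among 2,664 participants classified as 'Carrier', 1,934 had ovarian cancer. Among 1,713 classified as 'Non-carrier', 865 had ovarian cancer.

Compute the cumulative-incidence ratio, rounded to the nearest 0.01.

From the description: a = 1934, b = 730, c = 865, d = 848.
Risk in exposed = 1934/2664 = 0.72598; risk in unexposed = 865/1713 = 0.50496.
RR = 0.72598 / 0.50496 = 1.43768
The risk among the exposed is 1.44 times that among the unexposed.

1.44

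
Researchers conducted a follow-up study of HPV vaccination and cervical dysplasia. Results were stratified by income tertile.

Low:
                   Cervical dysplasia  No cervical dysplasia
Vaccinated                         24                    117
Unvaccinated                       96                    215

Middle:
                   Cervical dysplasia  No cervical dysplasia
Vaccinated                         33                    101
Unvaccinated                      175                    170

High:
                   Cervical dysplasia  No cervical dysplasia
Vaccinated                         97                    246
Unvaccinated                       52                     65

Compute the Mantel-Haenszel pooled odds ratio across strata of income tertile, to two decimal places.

OR_MH = Σ(aᵢdᵢ/nᵢ) / Σ(bᵢcᵢ/nᵢ), where nᵢ is the stratum total.
Stratum 1 (Low): n = 452; a·d/n = 24·215/452 = 11.4159; b·c/n = 117·96/452 = 24.8496
Stratum 2 (Middle): n = 479; a·d/n = 33·170/479 = 11.7119; b·c/n = 101·175/479 = 36.8998
Stratum 3 (High): n = 460; a·d/n = 97·65/460 = 13.7065; b·c/n = 246·52/460 = 27.8087
OR_MH = (11.4159 + 11.7119 + 13.7065) / (24.8496 + 36.8998 + 27.8087) = 36.8344 / 89.5580 = 0.41129

0.41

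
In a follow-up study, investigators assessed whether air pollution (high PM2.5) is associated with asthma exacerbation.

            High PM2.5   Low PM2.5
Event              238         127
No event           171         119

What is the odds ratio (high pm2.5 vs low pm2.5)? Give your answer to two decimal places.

1.30

Reading the table with exposure as columns: a = 238 (High PM2.5, case), b = 171 (High PM2.5, non-case), c = 127 (Low PM2.5, case), d = 119.
OR = (a·d)/(b·c) = (238 × 119) / (171 × 127) = 28322 / 21717 = 1.30414
The odds of asthma exacerbation are about 1.30 times as high in the high pm2.5 group.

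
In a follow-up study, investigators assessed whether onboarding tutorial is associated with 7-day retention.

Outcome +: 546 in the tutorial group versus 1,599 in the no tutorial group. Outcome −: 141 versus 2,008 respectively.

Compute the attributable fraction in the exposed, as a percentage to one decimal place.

44.2

From the description: a = 546, b = 141, c = 1599, d = 2008.
Risk in exposed = 546/687 = 0.79476; risk in unexposed = 1599/3607 = 0.44330.
RR = 0.79476/0.44330 = 1.79281
AR% = (RR − 1)/RR × 100 = (1.79281 − 1)/1.79281 × 100 = 44.2216%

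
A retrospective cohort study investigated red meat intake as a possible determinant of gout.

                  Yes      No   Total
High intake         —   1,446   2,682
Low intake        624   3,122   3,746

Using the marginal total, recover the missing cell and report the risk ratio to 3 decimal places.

The missing cell is in the exposed row: 2682 − 1446 = 1236.
So a = 1236, b = 1446, c = 624, d = 3122.
RR = [a/(a+b)] / [c/(c+d)] = (1236/2682) / (624/3746) = 0.46085/0.16658 = 2.76658

2.767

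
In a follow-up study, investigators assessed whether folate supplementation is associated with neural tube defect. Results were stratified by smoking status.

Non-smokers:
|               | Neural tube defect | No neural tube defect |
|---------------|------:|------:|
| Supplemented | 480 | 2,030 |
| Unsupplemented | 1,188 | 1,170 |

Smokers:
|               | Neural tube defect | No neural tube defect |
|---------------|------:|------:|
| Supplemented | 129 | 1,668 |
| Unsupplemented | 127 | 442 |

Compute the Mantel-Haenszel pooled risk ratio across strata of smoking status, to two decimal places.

RR_MH = Σ(aᵢ·n₀ᵢ/nᵢ) / Σ(cᵢ·n₁ᵢ/nᵢ), with n₁ᵢ = aᵢ+bᵢ (exposed), n₀ᵢ = cᵢ+dᵢ (unexposed), nᵢ = n₁ᵢ+n₀ᵢ.
Stratum 1 (Non-smokers): n₁ = 2510, n₀ = 2358, n = 4868; a·n₀/n = 480·2358/4868 = 232.5062; c·n₁/n = 1188·2510/4868 = 612.5472
Stratum 2 (Smokers): n₁ = 1797, n₀ = 569, n = 2366; a·n₀/n = 129·569/2366 = 31.0232; c·n₁/n = 127·1797/2366 = 96.4577
RR_MH = (232.5062 + 31.0232) / (612.5472 + 96.4577) = 263.5294 / 709.0050 = 0.37169

0.37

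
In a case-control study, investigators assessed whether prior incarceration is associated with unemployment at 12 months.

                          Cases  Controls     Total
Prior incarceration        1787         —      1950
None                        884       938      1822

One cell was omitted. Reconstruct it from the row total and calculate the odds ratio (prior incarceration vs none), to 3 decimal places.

The missing cell is in the exposed row: 1950 − 1787 = 163.
So a = 1787, b = 163, c = 884, d = 938.
OR = (a·d)/(b·c) = (1787 × 938) / (163 × 884) = 1676206 / 144092 = 11.63289

11.633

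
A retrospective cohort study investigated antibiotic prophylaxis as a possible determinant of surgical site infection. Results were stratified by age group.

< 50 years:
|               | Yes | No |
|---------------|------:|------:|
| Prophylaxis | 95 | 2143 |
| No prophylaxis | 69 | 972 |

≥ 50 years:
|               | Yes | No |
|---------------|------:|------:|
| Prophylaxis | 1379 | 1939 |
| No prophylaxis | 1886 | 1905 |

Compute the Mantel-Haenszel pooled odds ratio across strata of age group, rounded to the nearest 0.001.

OR_MH = Σ(aᵢdᵢ/nᵢ) / Σ(bᵢcᵢ/nᵢ), where nᵢ is the stratum total.
Stratum 1 (< 50 years): n = 3279; a·d/n = 95·972/3279 = 28.1610; b·c/n = 2143·69/3279 = 45.0952
Stratum 2 (≥ 50 years): n = 7109; a·d/n = 1379·1905/7109 = 369.5309; b·c/n = 1939·1886/7109 = 514.4119
OR_MH = (28.1610 + 369.5309) / (45.0952 + 514.4119) = 397.6919 / 559.5070 = 0.71079

0.711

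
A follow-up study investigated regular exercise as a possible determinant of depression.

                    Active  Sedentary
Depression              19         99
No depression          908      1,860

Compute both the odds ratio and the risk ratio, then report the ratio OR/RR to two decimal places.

Reading the table with exposure as columns: a = 19 (Active, case), b = 908 (Active, non-case), c = 99 (Sedentary, case), d = 1860.
OR = (19·1860)/(908·99) = 35340/89892 = 0.39314
Risk in exposed = 19/927 = 0.02050; risk in unexposed = 99/1959 = 0.05054; RR = 0.40558
OR/RR = 0.39314 / 0.40558 = 0.96933
The outcome is rare in both groups, so OR ≈ RR (ratio near 1).

0.97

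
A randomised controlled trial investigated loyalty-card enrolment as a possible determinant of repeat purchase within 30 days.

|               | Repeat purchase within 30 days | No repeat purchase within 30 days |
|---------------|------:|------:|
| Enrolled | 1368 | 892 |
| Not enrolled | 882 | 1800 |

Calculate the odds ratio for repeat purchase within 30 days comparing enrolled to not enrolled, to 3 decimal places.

3.130

Cells: a = 1368, b = 892, c = 882, d = 1800.
OR = (a·d)/(b·c) = (1368 × 1800) / (892 × 882) = 2462400 / 786744 = 3.12986
The odds of repeat purchase within 30 days are about 3.13 times as high in the enrolled group.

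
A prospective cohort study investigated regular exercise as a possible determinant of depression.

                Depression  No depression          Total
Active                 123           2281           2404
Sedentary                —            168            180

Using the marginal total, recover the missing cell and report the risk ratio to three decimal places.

The missing cell is in the unexposed row: 180 − 168 = 12.
So a = 123, b = 2281, c = 12, d = 168.
RR = [a/(a+b)] / [c/(c+d)] = (123/2404) / (12/180) = 0.05116/0.06667 = 0.76747

0.767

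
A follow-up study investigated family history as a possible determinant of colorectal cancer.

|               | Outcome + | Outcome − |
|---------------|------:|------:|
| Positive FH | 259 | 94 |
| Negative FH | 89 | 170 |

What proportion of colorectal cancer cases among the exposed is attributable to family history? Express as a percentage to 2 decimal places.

Cells: a = 259, b = 94, c = 89, d = 170.
Risk in exposed = 259/353 = 0.73371; risk in unexposed = 89/259 = 0.34363.
RR = 0.73371/0.34363 = 2.13518
AR% = (RR − 1)/RR × 100 = (2.13518 − 1)/2.13518 × 100 = 53.1656%

53.17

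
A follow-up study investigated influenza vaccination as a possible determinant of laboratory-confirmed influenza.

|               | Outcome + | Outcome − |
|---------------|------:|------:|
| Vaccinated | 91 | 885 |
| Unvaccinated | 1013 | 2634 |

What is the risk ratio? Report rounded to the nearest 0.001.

0.336

Cells: a = 91, b = 885, c = 1013, d = 2634.
Risk in exposed = 91/976 = 0.09324; risk in unexposed = 1013/3647 = 0.27776.
RR = 0.09324 / 0.27776 = 0.33567
The risk is 66% lower among the exposed than among the unexposed.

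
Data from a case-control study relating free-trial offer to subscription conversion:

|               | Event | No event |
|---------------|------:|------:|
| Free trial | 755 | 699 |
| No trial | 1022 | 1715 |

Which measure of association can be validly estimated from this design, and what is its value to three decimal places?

Cells: a = 755, b = 699, c = 1022, d = 1715.
This is a case-control study: participants were sampled on outcome status, so risks in the source population cannot be estimated directly — relative risk is not valid here. The odds ratio is the appropriate measure.
OR = (a·d)/(b·c) = (755 × 1715) / (699 × 1022) = 1294825 / 714378 = 1.81252

1.813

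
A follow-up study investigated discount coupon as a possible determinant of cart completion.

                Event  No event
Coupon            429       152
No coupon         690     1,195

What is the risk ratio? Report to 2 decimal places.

2.02

Cells: a = 429, b = 152, c = 690, d = 1195.
Risk in exposed = 429/581 = 0.73838; risk in unexposed = 690/1885 = 0.36605.
RR = 0.73838 / 0.36605 = 2.01717
The risk among the exposed is 2.02 times that among the unexposed.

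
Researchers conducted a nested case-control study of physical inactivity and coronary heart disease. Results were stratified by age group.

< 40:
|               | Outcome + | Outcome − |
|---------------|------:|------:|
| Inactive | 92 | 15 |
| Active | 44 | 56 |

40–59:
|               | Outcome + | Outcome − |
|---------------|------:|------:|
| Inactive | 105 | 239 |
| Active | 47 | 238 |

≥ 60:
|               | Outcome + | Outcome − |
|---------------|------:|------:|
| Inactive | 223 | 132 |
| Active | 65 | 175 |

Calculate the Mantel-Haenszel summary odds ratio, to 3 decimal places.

3.671

OR_MH = Σ(aᵢdᵢ/nᵢ) / Σ(bᵢcᵢ/nᵢ), where nᵢ is the stratum total.
Stratum 1 (< 40): n = 207; a·d/n = 92·56/207 = 24.8889; b·c/n = 15·44/207 = 3.1884
Stratum 2 (40–59): n = 629; a·d/n = 105·238/629 = 39.7297; b·c/n = 239·47/629 = 17.8585
Stratum 3 (≥ 60): n = 595; a·d/n = 223·175/595 = 65.5882; b·c/n = 132·65/595 = 14.4202
OR_MH = (24.8889 + 39.7297 + 65.5882) / (3.1884 + 17.8585 + 14.4202) = 130.2069 / 35.4671 = 3.67120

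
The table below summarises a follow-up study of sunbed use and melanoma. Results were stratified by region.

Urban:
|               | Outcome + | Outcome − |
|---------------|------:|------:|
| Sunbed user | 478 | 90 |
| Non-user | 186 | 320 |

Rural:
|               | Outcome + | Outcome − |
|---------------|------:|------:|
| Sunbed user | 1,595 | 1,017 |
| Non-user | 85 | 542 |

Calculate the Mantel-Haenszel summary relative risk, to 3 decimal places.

3.199

RR_MH = Σ(aᵢ·n₀ᵢ/nᵢ) / Σ(cᵢ·n₁ᵢ/nᵢ), with n₁ᵢ = aᵢ+bᵢ (exposed), n₀ᵢ = cᵢ+dᵢ (unexposed), nᵢ = n₁ᵢ+n₀ᵢ.
Stratum 1 (Urban): n₁ = 568, n₀ = 506, n = 1074; a·n₀/n = 478·506/1074 = 225.2030; c·n₁/n = 186·568/1074 = 98.3687
Stratum 2 (Rural): n₁ = 2612, n₀ = 627, n = 3239; a·n₀/n = 1595·627/3239 = 308.7573; c·n₁/n = 85·2612/3239 = 68.5458
RR_MH = (225.2030 + 308.7573) / (98.3687 + 68.5458) = 533.9603 / 166.9146 = 3.19900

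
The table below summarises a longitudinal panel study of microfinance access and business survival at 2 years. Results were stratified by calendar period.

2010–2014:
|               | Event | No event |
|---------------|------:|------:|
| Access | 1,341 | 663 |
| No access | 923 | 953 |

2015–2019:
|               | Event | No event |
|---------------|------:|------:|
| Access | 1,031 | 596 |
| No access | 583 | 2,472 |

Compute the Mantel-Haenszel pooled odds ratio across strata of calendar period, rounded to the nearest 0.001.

3.767

OR_MH = Σ(aᵢdᵢ/nᵢ) / Σ(bᵢcᵢ/nᵢ), where nᵢ is the stratum total.
Stratum 1 (2010–2014): n = 3880; a·d/n = 1341·953/3880 = 329.3745; b·c/n = 663·923/3880 = 157.7188
Stratum 2 (2015–2019): n = 4682; a·d/n = 1031·2472/4682 = 544.3469; b·c/n = 596·583/4682 = 74.2136
OR_MH = (329.3745 + 544.3469) / (157.7188 + 74.2136) = 873.7213 / 231.9324 = 3.76714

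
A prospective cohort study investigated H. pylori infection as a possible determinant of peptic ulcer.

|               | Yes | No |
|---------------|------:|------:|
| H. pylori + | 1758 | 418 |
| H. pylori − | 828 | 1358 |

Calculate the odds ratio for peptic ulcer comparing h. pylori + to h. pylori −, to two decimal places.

Cells: a = 1758, b = 418, c = 828, d = 1358.
OR = (a·d)/(b·c) = (1758 × 1358) / (418 × 828) = 2387364 / 346104 = 6.89782
The odds of peptic ulcer are about 6.90 times as high in the h. pylori + group.

6.90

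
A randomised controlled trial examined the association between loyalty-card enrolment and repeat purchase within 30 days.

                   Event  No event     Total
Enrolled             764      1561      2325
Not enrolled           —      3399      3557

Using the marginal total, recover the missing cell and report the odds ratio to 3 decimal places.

The missing cell is in the unexposed row: 3557 − 3399 = 158.
So a = 764, b = 1561, c = 158, d = 3399.
OR = (a·d)/(b·c) = (764 × 3399) / (1561 × 158) = 2596836 / 246638 = 10.52894

10.529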